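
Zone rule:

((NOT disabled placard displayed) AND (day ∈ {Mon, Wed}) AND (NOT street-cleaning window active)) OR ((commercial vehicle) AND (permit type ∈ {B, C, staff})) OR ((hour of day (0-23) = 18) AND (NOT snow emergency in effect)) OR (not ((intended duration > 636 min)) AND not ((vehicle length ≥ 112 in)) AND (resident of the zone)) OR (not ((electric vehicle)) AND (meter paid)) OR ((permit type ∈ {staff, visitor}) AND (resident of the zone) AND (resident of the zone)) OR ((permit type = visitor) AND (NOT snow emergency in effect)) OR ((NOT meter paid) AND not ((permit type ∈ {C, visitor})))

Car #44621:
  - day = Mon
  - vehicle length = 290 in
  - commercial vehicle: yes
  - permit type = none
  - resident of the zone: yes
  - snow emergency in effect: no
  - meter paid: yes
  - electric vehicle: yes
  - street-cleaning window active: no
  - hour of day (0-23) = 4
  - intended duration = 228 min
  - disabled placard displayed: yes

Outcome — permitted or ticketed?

Atomic conditions:
  NOT disabled placard displayed: yes → false
  day ∈ {Mon, Wed}: Mon is in the set → true
  NOT street-cleaning window active: no → true
  commercial vehicle: yes → true
  permit type ∈ {B, C, staff}: none is not in the set → false
  hour of day (0-23) = 18: 4 == 18 is false
  NOT snow emergency in effect: no → true
  intended duration > 636 min: 228 > 636 is false
  vehicle length ≥ 112 in: 290 ≥ 112 is true
  resident of the zone: yes → true
  electric vehicle: yes → true
  meter paid: yes → true
  permit type ∈ {staff, visitor}: none is not in the set → false
  permit type = visitor: none == visitor is false
  NOT meter paid: yes → false
  permit type ∈ {C, visitor}: none is not in the set → false
Combine:
[1] false AND true AND true = false
[2] true AND false = false
[3] false AND true = false
[4.1] NOT false = true
[4.2] NOT true = false
[4] true AND false AND true = false
[5.1] NOT true = false
[5] false AND true = false
[6] false AND true AND true = false
[7] false AND true = false
[8.2] NOT false = true
[8] false AND true = false
[root] false OR false OR false OR false OR false OR false OR false OR false = false
Overall: false → ticketed

Ticketed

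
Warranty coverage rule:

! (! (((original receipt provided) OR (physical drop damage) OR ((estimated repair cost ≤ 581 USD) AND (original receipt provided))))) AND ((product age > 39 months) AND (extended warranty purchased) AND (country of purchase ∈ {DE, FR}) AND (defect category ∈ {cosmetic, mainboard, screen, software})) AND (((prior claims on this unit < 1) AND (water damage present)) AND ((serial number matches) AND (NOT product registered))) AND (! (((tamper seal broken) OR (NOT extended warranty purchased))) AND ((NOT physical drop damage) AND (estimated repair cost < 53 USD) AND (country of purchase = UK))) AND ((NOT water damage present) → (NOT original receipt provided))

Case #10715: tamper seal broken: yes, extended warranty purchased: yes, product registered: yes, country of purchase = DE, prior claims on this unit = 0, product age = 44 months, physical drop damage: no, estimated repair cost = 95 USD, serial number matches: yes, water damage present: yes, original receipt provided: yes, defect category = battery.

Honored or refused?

Refused

Atomic conditions:
  original receipt provided: yes → true
  physical drop damage: no → false
  estimated repair cost ≤ 581 USD: 95 ≤ 581 is true
  product age > 39 months: 44 > 39 is true
  extended warranty purchased: yes → true
  country of purchase ∈ {DE, FR}: DE is in the set → true
  defect category ∈ {cosmetic, mainboard, screen, software}: battery is not in the set → false
  prior claims on this unit < 1: 0 < 1 is true
  water damage present: yes → true
  serial number matches: yes → true
  NOT product registered: yes → false
  tamper seal broken: yes → true
  NOT extended warranty purchased: yes → false
  NOT physical drop damage: no → true
  estimated repair cost < 53 USD: 95 < 53 is false
  country of purchase = UK: DE == UK is false
  NOT water damage present: yes → false
  NOT original receipt provided: yes → false
Combine:
[1.1.1.3] true AND true = true
[1.1.1] true OR false OR true = true
[1.1] NOT true = false
[1] NOT false = true
[2] true AND true AND true AND false = false
[3.1] true AND true = true
[3.2] true AND false = false
[3] true AND false = false
[4.1.1] true OR false = true
[4.1] NOT true = false
[4.2] true AND false AND false = false
[4] false AND false = false
[5] false → false (antecedent false ⇒ implication holds) = true
[root] true AND false AND false AND false AND true = false
Overall: false → refused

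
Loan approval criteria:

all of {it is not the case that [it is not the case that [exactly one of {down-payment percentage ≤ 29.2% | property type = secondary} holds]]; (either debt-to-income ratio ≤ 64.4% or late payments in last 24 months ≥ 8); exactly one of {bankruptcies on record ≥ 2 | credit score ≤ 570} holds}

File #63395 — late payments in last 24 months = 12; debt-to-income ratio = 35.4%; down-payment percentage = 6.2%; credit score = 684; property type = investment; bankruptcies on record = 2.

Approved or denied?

Atomic conditions:
  down-payment percentage ≤ 29.2%: 6.2 ≤ 29.2 is true
  property type = secondary: investment == secondary is false
  debt-to-income ratio ≤ 64.4%: 35.4 ≤ 64.4 is true
  late payments in last 24 months ≥ 8: 12 ≥ 8 is true
  bankruptcies on record ≥ 2: 2 ≥ 2 is true
  credit score ≤ 570: 684 ≤ 570 is false
Combine:
[1.1.1] exactly-one(true, false) = true
[1.1] NOT true = false
[1] NOT false = true
[2] true OR true = true
[3] exactly-one(true, false) = true
[root] true AND true AND true = true
Overall: true → approved

Approved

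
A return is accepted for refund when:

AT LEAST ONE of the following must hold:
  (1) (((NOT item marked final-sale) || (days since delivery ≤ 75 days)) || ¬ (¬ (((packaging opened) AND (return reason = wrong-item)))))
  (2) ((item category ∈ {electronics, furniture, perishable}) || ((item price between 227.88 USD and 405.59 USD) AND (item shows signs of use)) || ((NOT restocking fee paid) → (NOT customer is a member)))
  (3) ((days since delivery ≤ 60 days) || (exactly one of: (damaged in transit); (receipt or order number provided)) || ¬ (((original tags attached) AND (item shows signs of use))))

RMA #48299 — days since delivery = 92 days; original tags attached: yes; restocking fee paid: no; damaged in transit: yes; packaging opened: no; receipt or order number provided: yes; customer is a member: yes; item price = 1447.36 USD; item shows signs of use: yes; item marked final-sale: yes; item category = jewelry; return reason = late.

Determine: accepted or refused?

Refused

Atomic conditions:
  NOT item marked final-sale: yes → false
  days since delivery ≤ 75 days: 92 ≤ 75 is false
  packaging opened: no → false
  return reason = wrong-item: late == wrong-item is false
  item category ∈ {electronics, furniture, perishable}: jewelry is not in the set → false
  item price between 227.88 USD and 405.59 USD: 1447.36 in [227.88, 405.59] is false
  item shows signs of use: yes → true
  NOT restocking fee paid: no → true
  NOT customer is a member: yes → false
  days since delivery ≤ 60 days: 92 ≤ 60 is false
  damaged in transit: yes → true
  receipt or order number provided: yes → true
  original tags attached: yes → true
Combine:
[1.1] false OR false = false
[1.2.1.1] false AND false = false
[1.2.1] NOT false = true
[1.2] NOT true = false
[1] false OR false = false
[2.2] false AND true = false
[2.3] true → false = false
[2] false OR false OR false = false
[3.2] exactly-one(true, true) = false
[3.3.1] true AND true = true
[3.3] NOT true = false
[3] false OR false OR false = false
[root] false OR false OR false = false
Overall: false → refused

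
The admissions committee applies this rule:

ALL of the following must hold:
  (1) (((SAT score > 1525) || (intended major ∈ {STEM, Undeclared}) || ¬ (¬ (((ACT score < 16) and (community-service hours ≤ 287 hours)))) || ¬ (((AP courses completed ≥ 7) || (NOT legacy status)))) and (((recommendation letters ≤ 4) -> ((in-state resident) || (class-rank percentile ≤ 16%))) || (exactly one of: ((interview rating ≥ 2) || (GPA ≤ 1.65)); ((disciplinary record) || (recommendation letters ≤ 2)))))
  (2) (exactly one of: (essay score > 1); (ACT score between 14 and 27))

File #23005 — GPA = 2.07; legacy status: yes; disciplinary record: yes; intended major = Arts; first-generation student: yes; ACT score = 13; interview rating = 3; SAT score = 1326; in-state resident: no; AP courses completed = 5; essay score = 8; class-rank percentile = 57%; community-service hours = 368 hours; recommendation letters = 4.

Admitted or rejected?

Atomic conditions:
  SAT score > 1525: 1326 > 1525 is false
  intended major ∈ {STEM, Undeclared}: Arts is not in the set → false
  ACT score < 16: 13 < 16 is true
  community-service hours ≤ 287 hours: 368 ≤ 287 is false
  AP courses completed ≥ 7: 5 ≥ 7 is false
  NOT legacy status: yes → false
  recommendation letters ≤ 4: 4 ≤ 4 is true
  in-state resident: no → false
  class-rank percentile ≤ 16%: 57 ≤ 16 is false
  interview rating ≥ 2: 3 ≥ 2 is true
  GPA ≤ 1.65: 2.07 ≤ 1.65 is false
  disciplinary record: yes → true
  recommendation letters ≤ 2: 4 ≤ 2 is false
  essay score > 1: 8 > 1 is true
  ACT score between 14 and 27: 13 in [14, 27] is false
Combine:
[1.1.3.1.1] true AND false = false
[1.1.3.1] NOT false = true
[1.1.3] NOT true = false
[1.1.4.1] false OR false = false
[1.1.4] NOT false = true
[1.1] false OR false OR false OR true = true
[1.2.1.2] false OR false = false
[1.2.1] true → false = false
[1.2.2.1] true OR false = true
[1.2.2.2] true OR false = true
[1.2.2] exactly-one(true, true) = false
[1.2] false OR false = false
[1] true AND false = false
[2] exactly-one(true, false) = true
[root] false AND true = false
Overall: false → rejected

Rejected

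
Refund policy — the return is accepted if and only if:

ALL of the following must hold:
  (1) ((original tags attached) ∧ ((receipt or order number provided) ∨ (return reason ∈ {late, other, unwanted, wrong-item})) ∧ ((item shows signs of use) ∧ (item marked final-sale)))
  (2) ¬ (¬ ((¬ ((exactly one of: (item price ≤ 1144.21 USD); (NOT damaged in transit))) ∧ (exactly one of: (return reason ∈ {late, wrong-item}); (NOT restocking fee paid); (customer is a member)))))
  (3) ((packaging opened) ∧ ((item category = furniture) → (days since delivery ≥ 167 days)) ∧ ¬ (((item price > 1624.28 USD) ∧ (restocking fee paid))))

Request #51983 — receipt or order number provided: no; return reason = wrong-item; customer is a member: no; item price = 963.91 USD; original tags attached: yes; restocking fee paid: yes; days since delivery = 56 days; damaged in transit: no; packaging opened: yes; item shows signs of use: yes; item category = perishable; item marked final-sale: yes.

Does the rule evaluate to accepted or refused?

Atomic conditions:
  original tags attached: yes → true
  receipt or order number provided: no → false
  return reason ∈ {late, other, unwanted, wrong-item}: wrong-item is in the set → true
  item shows signs of use: yes → true
  item marked final-sale: yes → true
  item price ≤ 1144.21 USD: 963.91 ≤ 1144.21 is true
  NOT damaged in transit: no → true
  return reason ∈ {late, wrong-item}: wrong-item is in the set → true
  NOT restocking fee paid: yes → false
  customer is a member: no → false
  packaging opened: yes → true
  item category = furniture: perishable == furniture is false
  days since delivery ≥ 167 days: 56 ≥ 167 is false
  item price > 1624.28 USD: 963.91 > 1624.28 is false
  restocking fee paid: yes → true
Combine:
[1.2] false OR true = true
[1.3] true AND true = true
[1] true AND true AND true = true
[2.1.1.1.1] exactly-one(true, true) = false
[2.1.1.1] NOT false = true
[2.1.1.2] exactly-one(true, false, false) = true
[2.1.1] true AND true = true
[2.1] NOT true = false
[2] NOT false = true
[3.2] false → false (antecedent false ⇒ implication holds) = true
[3.3.1] false AND true = false
[3.3] NOT false = true
[3] true AND true AND true = true
[root] true AND true AND true = true
Overall: true → accepted

Accepted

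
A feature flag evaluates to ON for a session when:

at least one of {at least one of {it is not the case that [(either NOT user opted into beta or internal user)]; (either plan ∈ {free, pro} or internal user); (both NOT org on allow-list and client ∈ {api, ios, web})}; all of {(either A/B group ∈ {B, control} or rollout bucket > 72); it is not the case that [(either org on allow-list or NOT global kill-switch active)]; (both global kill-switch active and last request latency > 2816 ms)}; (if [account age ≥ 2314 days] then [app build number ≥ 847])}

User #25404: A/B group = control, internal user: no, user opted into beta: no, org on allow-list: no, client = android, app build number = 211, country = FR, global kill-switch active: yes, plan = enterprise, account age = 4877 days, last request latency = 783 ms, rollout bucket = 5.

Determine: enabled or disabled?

Atomic conditions:
  NOT user opted into beta: no → true
  internal user: no → false
  plan ∈ {free, pro}: enterprise is not in the set → false
  NOT org on allow-list: no → true
  client ∈ {api, ios, web}: android is not in the set → false
  A/B group ∈ {B, control}: control is in the set → true
  rollout bucket > 72: 5 > 72 is false
  org on allow-list: no → false
  NOT global kill-switch active: yes → false
  global kill-switch active: yes → true
  last request latency > 2816 ms: 783 > 2816 is false
  account age ≥ 2314 days: 4877 ≥ 2314 is true
  app build number ≥ 847: 211 ≥ 847 is false
Combine:
[1.1.1] true OR false = true
[1.1] NOT true = false
[1.2] false OR false = false
[1.3] true AND false = false
[1] false OR false OR false = false
[2.1] true OR false = true
[2.2.1] false OR false = false
[2.2] NOT false = true
[2.3] true AND false = false
[2] true AND true AND false = false
[3] true → false = false
[root] false OR false OR false = false
Overall: false → disabled

Disabled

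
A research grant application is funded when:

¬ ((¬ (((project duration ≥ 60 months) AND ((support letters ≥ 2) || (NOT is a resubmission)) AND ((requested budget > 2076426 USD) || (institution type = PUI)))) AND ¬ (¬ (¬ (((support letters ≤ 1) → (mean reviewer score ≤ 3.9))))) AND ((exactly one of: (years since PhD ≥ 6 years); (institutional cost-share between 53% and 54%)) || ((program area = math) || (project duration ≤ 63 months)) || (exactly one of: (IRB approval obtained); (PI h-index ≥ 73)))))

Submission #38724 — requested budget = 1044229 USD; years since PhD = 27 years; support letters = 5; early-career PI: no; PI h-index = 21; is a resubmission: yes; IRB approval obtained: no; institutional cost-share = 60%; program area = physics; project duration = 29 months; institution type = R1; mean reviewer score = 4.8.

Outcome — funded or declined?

Funded

Atomic conditions:
  project duration ≥ 60 months: 29 ≥ 60 is false
  support letters ≥ 2: 5 ≥ 2 is true
  NOT is a resubmission: yes → false
  requested budget > 2076426 USD: 1044229 > 2076426 is false
  institution type = PUI: R1 == PUI is false
  support letters ≤ 1: 5 ≤ 1 is false
  mean reviewer score ≤ 3.9: 4.8 ≤ 3.9 is false
  years since PhD ≥ 6 years: 27 ≥ 6 is true
  institutional cost-share between 53% and 54%: 60 in [53, 54] is false
  program area = math: physics == math is false
  project duration ≤ 63 months: 29 ≤ 63 is true
  IRB approval obtained: no → false
  PI h-index ≥ 73: 21 ≥ 73 is false
Combine:
[1.1.1.2] true OR false = true
[1.1.1.3] false OR false = false
[1.1.1] false AND true AND false = false
[1.1] NOT false = true
[1.2.1.1.1] false → false (antecedent false ⇒ implication holds) = true
[1.2.1.1] NOT true = false
[1.2.1] NOT false = true
[1.2] NOT true = false
[1.3.1] exactly-one(true, false) = true
[1.3.2] false OR true = true
[1.3.3] exactly-one(false, false) = false
[1.3] true OR true OR false = true
[1] true AND false AND true = false
[root] NOT false = true
Overall: true → funded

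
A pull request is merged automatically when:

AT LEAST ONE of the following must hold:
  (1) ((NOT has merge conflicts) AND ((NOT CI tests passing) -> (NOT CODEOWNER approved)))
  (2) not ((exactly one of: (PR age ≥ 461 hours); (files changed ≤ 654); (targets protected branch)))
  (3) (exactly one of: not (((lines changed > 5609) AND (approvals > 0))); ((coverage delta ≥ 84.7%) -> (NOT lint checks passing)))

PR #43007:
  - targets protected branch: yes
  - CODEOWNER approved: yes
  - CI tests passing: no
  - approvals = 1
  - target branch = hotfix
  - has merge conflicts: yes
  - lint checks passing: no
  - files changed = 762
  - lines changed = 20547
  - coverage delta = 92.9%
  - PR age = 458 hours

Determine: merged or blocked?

Merged

Atomic conditions:
  NOT has merge conflicts: yes → false
  NOT CI tests passing: no → true
  NOT CODEOWNER approved: yes → false
  PR age ≥ 461 hours: 458 ≥ 461 is false
  files changed ≤ 654: 762 ≤ 654 is false
  targets protected branch: yes → true
  lines changed > 5609: 20547 > 5609 is true
  approvals > 0: 1 > 0 is true
  coverage delta ≥ 84.7%: 92.9 ≥ 84.7 is true
  NOT lint checks passing: no → true
Combine:
[1.2] true → false = false
[1] false AND false = false
[2.1] exactly-one(false, false, true) = true
[2] NOT true = false
[3.1.1] true AND true = true
[3.1] NOT true = false
[3.2] true → true = true
[3] exactly-one(false, true) = true
[root] false OR false OR true = true
Overall: true → merged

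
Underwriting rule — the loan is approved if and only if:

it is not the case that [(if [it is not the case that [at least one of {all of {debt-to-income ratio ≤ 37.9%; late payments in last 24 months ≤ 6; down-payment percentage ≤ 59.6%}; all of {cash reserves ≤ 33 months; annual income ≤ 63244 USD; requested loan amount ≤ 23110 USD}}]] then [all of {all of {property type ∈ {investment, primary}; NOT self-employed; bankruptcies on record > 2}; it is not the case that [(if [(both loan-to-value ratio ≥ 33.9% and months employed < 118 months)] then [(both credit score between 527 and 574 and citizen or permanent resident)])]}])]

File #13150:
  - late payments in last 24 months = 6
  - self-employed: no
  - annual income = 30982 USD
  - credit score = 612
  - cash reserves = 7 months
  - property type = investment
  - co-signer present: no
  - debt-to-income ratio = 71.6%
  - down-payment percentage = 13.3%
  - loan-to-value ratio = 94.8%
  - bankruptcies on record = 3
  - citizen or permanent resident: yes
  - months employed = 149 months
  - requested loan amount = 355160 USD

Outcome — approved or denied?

Atomic conditions:
  debt-to-income ratio ≤ 37.9%: 71.6 ≤ 37.9 is false
  late payments in last 24 months ≤ 6: 6 ≤ 6 is true
  down-payment percentage ≤ 59.6%: 13.3 ≤ 59.6 is true
  cash reserves ≤ 33 months: 7 ≤ 33 is true
  annual income ≤ 63244 USD: 30982 ≤ 63244 is true
  requested loan amount ≤ 23110 USD: 355160 ≤ 23110 is false
  property type ∈ {investment, primary}: investment is in the set → true
  NOT self-employed: no → true
  bankruptcies on record > 2: 3 > 2 is true
  loan-to-value ratio ≥ 33.9%: 94.8 ≥ 33.9 is true
  months employed < 118 months: 149 < 118 is false
  credit score between 527 and 574: 612 in [527, 574] is false
  citizen or permanent resident: yes → true
Combine:
[1.1.1.1] false AND true AND true = false
[1.1.1.2] true AND true AND false = false
[1.1.1] false OR false = false
[1.1] NOT false = true
[1.2.1] true AND true AND true = true
[1.2.2.1.1] true AND false = false
[1.2.2.1.2] false AND true = false
[1.2.2.1] false → false (antecedent false ⇒ implication holds) = true
[1.2.2] NOT true = false
[1.2] true AND false = false
[1] true → false = false
[root] NOT false = true
Overall: true → approved

Approved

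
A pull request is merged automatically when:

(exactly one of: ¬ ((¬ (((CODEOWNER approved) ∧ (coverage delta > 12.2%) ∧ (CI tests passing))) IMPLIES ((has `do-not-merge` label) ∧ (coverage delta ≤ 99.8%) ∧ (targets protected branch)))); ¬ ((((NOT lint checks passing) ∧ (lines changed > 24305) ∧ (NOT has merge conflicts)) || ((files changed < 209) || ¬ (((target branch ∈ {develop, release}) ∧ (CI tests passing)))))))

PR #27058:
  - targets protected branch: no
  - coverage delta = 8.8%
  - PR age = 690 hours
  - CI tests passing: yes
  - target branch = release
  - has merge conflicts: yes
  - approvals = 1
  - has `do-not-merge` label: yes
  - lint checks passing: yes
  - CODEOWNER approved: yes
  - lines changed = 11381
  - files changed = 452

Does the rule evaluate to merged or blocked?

Atomic conditions:
  CODEOWNER approved: yes → true
  coverage delta > 12.2%: 8.8 > 12.2 is false
  CI tests passing: yes → true
  has `do-not-merge` label: yes → true
  coverage delta ≤ 99.8%: 8.8 ≤ 99.8 is true
  targets protected branch: no → false
  NOT lint checks passing: yes → false
  lines changed > 24305: 11381 > 24305 is false
  NOT has merge conflicts: yes → false
  files changed < 209: 452 < 209 is false
  target branch ∈ {develop, release}: release is in the set → true
Combine:
[1.1.1.1] true AND false AND true = false
[1.1.1] NOT false = true
[1.1.2] true AND true AND false = false
[1.1] true → false = false
[1] NOT false = true
[2.1.1] false AND false AND false = false
[2.1.2.2.1] true AND true = true
[2.1.2.2] NOT true = false
[2.1.2] false OR false = false
[2.1] false OR false = false
[2] NOT false = true
[root] exactly-one(true, true) = false
Overall: false → blocked

Blocked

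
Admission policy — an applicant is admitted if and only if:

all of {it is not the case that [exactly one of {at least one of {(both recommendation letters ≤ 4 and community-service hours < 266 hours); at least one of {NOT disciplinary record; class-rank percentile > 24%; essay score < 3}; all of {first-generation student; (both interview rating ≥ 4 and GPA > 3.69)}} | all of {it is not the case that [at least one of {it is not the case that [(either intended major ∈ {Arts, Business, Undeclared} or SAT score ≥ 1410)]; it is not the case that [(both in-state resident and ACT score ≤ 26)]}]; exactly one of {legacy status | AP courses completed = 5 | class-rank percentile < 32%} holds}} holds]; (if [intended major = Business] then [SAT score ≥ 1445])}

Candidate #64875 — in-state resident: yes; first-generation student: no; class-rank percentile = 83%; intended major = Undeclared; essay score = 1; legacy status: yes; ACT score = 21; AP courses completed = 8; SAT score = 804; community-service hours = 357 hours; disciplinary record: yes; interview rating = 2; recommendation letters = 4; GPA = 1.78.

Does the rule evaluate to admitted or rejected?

Atomic conditions:
  recommendation letters ≤ 4: 4 ≤ 4 is true
  community-service hours < 266 hours: 357 < 266 is false
  NOT disciplinary record: yes → false
  class-rank percentile > 24%: 83 > 24 is true
  essay score < 3: 1 < 3 is true
  first-generation student: no → false
  interview rating ≥ 4: 2 ≥ 4 is false
  GPA > 3.69: 1.78 > 3.69 is false
  intended major ∈ {Arts, Business, Undeclared}: Undeclared is in the set → true
  SAT score ≥ 1410: 804 ≥ 1410 is false
  in-state resident: yes → true
  ACT score ≤ 26: 21 ≤ 26 is true
  legacy status: yes → true
  AP courses completed = 5: 8 == 5 is false
  class-rank percentile < 32%: 83 < 32 is false
  intended major = Business: Undeclared == Business is false
  SAT score ≥ 1445: 804 ≥ 1445 is false
Combine:
[1.1.1.1] true AND false = false
[1.1.1.2] false OR true OR true = true
[1.1.1.3.2] false AND false = false
[1.1.1.3] false AND false = false
[1.1.1] false OR true OR false = true
[1.1.2.1.1.1.1] true OR false = true
[1.1.2.1.1.1] NOT true = false
[1.1.2.1.1.2.1] true AND true = true
[1.1.2.1.1.2] NOT true = false
[1.1.2.1.1] false OR false = false
[1.1.2.1] NOT false = true
[1.1.2.2] exactly-one(true, false, false) = true
[1.1.2] true AND true = true
[1.1] exactly-one(true, true) = false
[1] NOT false = true
[2] false → false (antecedent false ⇒ implication holds) = true
[root] true AND true = true
Overall: true → admitted

Admitted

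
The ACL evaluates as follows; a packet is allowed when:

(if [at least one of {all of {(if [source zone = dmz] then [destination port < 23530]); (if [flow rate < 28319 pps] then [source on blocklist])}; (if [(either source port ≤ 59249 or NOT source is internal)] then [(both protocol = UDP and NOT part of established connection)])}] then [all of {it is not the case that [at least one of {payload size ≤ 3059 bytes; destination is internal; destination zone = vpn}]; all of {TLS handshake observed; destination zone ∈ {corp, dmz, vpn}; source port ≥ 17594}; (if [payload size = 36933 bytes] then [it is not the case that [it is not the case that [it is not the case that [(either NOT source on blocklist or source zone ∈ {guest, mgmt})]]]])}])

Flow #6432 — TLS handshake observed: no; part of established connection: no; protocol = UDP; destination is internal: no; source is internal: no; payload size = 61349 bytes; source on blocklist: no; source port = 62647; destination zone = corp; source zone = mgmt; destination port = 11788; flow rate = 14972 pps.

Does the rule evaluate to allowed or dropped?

Dropped

Atomic conditions:
  source zone = dmz: mgmt == dmz is false
  destination port < 23530: 11788 < 23530 is true
  flow rate < 28319 pps: 14972 < 28319 is true
  source on blocklist: no → false
  source port ≤ 59249: 62647 ≤ 59249 is false
  NOT source is internal: no → true
  protocol = UDP: UDP == UDP is true
  NOT part of established connection: no → true
  payload size ≤ 3059 bytes: 61349 ≤ 3059 is false
  destination is internal: no → false
  destination zone = vpn: corp == vpn is false
  TLS handshake observed: no → false
  destination zone ∈ {corp, dmz, vpn}: corp is in the set → true
  source port ≥ 17594: 62647 ≥ 17594 is true
  payload size = 36933 bytes: 61349 == 36933 is false
  NOT source on blocklist: no → true
  source zone ∈ {guest, mgmt}: mgmt is in the set → true
Combine:
[1.1.1] false → true (antecedent false ⇒ implication holds) = true
[1.1.2] true → false = false
[1.1] true AND false = false
[1.2.1] false OR true = true
[1.2.2] true AND true = true
[1.2] true → true = true
[1] false OR true = true
[2.1.1] false OR false OR false = false
[2.1] NOT false = true
[2.2] false AND true AND true = false
[2.3.2.1.1.1] true OR true = true
[2.3.2.1.1] NOT true = false
[2.3.2.1] NOT false = true
[2.3.2] NOT true = false
[2.3] false → false (antecedent false ⇒ implication holds) = true
[2] true AND false AND true = false
[root] true → false = false
Overall: false → dropped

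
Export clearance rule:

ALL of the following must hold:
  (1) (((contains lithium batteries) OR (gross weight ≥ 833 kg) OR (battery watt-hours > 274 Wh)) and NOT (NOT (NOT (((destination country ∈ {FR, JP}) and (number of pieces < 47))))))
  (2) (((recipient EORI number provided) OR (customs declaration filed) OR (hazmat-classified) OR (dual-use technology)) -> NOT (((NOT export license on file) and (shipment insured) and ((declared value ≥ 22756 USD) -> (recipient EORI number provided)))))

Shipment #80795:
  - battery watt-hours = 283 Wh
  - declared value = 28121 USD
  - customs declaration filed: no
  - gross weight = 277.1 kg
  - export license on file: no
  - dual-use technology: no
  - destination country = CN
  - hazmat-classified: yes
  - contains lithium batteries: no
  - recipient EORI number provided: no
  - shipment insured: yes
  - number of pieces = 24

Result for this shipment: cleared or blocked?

Atomic conditions:
  contains lithium batteries: no → false
  gross weight ≥ 833 kg: 277.1 ≥ 833 is false
  battery watt-hours > 274 Wh: 283 > 274 is true
  destination country ∈ {FR, JP}: CN is not in the set → false
  number of pieces < 47: 24 < 47 is true
  recipient EORI number provided: no → false
  customs declaration filed: no → false
  hazmat-classified: yes → true
  dual-use technology: no → false
  NOT export license on file: no → true
  shipment insured: yes → true
  declared value ≥ 22756 USD: 28121 ≥ 22756 is true
Combine:
[1.1] false OR false OR true = true
[1.2.1.1.1] false AND true = false
[1.2.1.1] NOT false = true
[1.2.1] NOT true = false
[1.2] NOT false = true
[1] true AND true = true
[2.1] false OR false OR true OR false = true
[2.2.1.3] true → false = false
[2.2.1] true AND true AND false = false
[2.2] NOT false = true
[2] true → true = true
[root] true AND true = true
Overall: true → cleared

Cleared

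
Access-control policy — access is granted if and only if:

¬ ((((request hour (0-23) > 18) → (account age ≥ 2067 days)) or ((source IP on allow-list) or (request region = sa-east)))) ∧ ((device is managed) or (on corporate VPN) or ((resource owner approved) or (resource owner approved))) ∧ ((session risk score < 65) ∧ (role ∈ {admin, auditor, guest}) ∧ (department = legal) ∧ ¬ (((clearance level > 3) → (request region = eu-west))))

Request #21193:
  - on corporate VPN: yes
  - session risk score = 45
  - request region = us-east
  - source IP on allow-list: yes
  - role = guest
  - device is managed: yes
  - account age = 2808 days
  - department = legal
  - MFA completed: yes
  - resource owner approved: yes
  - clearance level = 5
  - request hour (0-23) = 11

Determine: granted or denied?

Atomic conditions:
  request hour (0-23) > 18: 11 > 18 is false
  account age ≥ 2067 days: 2808 ≥ 2067 is true
  source IP on allow-list: yes → true
  request region = sa-east: us-east == sa-east is false
  device is managed: yes → true
  on corporate VPN: yes → true
  resource owner approved: yes → true
  session risk score < 65: 45 < 65 is true
  role ∈ {admin, auditor, guest}: guest is in the set → true
  department = legal: legal == legal is true
  clearance level > 3: 5 > 3 is true
  request region = eu-west: us-east == eu-west is false
Combine:
[1.1.1] false → true (antecedent false ⇒ implication holds) = true
[1.1.2] true OR false = true
[1.1] true OR true = true
[1] NOT true = false
[2.3] true OR true = true
[2] true OR true OR true = true
[3.4.1] true → false = false
[3.4] NOT false = true
[3] true AND true AND true AND true = true
[root] false AND true AND true = false
Overall: false → denied

Denied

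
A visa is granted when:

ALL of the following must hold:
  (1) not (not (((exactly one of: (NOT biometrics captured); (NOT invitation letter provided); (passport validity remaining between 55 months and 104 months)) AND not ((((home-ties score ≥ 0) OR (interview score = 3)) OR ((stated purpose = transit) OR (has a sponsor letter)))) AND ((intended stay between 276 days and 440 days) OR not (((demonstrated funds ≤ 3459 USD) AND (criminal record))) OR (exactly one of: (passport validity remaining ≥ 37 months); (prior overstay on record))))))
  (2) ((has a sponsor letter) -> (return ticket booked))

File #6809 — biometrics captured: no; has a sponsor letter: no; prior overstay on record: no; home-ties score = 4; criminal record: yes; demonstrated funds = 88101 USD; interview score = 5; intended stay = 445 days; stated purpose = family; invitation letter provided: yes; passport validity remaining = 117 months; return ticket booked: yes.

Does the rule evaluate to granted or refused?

Refused

Atomic conditions:
  NOT biometrics captured: no → true
  NOT invitation letter provided: yes → false
  passport validity remaining between 55 months and 104 months: 117 in [55, 104] is false
  home-ties score ≥ 0: 4 ≥ 0 is true
  interview score = 3: 5 == 3 is false
  stated purpose = transit: family == transit is false
  has a sponsor letter: no → false
  intended stay between 276 days and 440 days: 445 in [276, 440] is false
  demonstrated funds ≤ 3459 USD: 88101 ≤ 3459 is false
  criminal record: yes → true
  passport validity remaining ≥ 37 months: 117 ≥ 37 is true
  prior overstay on record: no → false
  return ticket booked: yes → true
Combine:
[1.1.1.1] exactly-one(true, false, false) = true
[1.1.1.2.1.1] true OR false = true
[1.1.1.2.1.2] false OR false = false
[1.1.1.2.1] true OR false = true
[1.1.1.2] NOT true = false
[1.1.1.3.2.1] false AND true = false
[1.1.1.3.2] NOT false = true
[1.1.1.3.3] exactly-one(true, false) = true
[1.1.1.3] false OR true OR true = true
[1.1.1] true AND false AND true = false
[1.1] NOT false = true
[1] NOT true = false
[2] false → true (antecedent false ⇒ implication holds) = true
[root] false AND true = false
Overall: false → refused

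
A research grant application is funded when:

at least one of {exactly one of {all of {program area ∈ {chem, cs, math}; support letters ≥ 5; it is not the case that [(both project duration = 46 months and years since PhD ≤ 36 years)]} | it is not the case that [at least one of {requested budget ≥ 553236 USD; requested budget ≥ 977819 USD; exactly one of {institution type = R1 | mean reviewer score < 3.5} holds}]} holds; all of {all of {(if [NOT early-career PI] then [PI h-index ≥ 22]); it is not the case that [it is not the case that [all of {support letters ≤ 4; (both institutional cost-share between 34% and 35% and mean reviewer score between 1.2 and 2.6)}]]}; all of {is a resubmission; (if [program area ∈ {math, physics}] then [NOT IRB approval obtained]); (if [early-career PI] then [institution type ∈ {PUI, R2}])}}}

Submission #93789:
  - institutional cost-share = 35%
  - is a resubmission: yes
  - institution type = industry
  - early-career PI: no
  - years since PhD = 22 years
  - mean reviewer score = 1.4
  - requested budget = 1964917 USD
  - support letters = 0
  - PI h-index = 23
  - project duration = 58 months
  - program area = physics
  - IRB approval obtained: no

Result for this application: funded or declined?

Funded

Atomic conditions:
  program area ∈ {chem, cs, math}: physics is not in the set → false
  support letters ≥ 5: 0 ≥ 5 is false
  project duration = 46 months: 58 == 46 is false
  years since PhD ≤ 36 years: 22 ≤ 36 is true
  requested budget ≥ 553236 USD: 1964917 ≥ 553236 is true
  requested budget ≥ 977819 USD: 1964917 ≥ 977819 is true
  institution type = R1: industry == R1 is false
  mean reviewer score < 3.5: 1.4 < 3.5 is true
  NOT early-career PI: no → true
  PI h-index ≥ 22: 23 ≥ 22 is true
  support letters ≤ 4: 0 ≤ 4 is true
  institutional cost-share between 34% and 35%: 35 in [34, 35] is true
  mean reviewer score between 1.2 and 2.6: 1.4 in [1.2, 2.6] is true
  is a resubmission: yes → true
  program area ∈ {math, physics}: physics is in the set → true
  NOT IRB approval obtained: no → true
  early-career PI: no → false
  institution type ∈ {PUI, R2}: industry is not in the set → false
Combine:
[1.1.3.1] false AND true = false
[1.1.3] NOT false = true
[1.1] false AND false AND true = false
[1.2.1.3] exactly-one(false, true) = true
[1.2.1] true OR true OR true = true
[1.2] NOT true = false
[1] exactly-one(false, false) = false
[2.1.1] true → true = true
[2.1.2.1.1.2] true AND true = true
[2.1.2.1.1] true AND true = true
[2.1.2.1] NOT true = false
[2.1.2] NOT false = true
[2.1] true AND true = true
[2.2.2] true → true = true
[2.2.3] false → false (antecedent false ⇒ implication holds) = true
[2.2] true AND true AND true = true
[2] true AND true = true
[root] false OR true = true
Overall: true → funded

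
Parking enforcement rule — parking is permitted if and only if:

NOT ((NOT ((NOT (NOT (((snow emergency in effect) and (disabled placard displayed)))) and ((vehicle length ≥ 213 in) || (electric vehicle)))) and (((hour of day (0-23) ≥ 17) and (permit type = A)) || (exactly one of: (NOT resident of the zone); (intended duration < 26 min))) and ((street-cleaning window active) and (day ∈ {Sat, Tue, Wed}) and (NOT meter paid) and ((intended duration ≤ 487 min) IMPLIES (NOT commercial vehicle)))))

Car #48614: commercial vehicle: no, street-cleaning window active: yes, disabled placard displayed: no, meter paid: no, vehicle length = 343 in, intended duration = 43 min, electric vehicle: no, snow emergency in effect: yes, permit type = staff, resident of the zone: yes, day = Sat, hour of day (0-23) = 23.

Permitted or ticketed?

Atomic conditions:
  snow emergency in effect: yes → true
  disabled placard displayed: no → false
  vehicle length ≥ 213 in: 343 ≥ 213 is true
  electric vehicle: no → false
  hour of day (0-23) ≥ 17: 23 ≥ 17 is true
  permit type = A: staff == A is false
  NOT resident of the zone: yes → false
  intended duration < 26 min: 43 < 26 is false
  street-cleaning window active: yes → true
  day ∈ {Sat, Tue, Wed}: Sat is in the set → true
  NOT meter paid: no → true
  intended duration ≤ 487 min: 43 ≤ 487 is true
  NOT commercial vehicle: no → true
Combine:
[1.1.1.1.1.1] true AND false = false
[1.1.1.1.1] NOT false = true
[1.1.1.1] NOT true = false
[1.1.1.2] true OR false = true
[1.1.1] false AND true = false
[1.1] NOT false = true
[1.2.1] true AND false = false
[1.2.2] exactly-one(false, false) = false
[1.2] false OR false = false
[1.3.4] true → true = true
[1.3] true AND true AND true AND true = true
[1] true AND false AND true = false
[root] NOT false = true
Overall: true → permitted

Permitted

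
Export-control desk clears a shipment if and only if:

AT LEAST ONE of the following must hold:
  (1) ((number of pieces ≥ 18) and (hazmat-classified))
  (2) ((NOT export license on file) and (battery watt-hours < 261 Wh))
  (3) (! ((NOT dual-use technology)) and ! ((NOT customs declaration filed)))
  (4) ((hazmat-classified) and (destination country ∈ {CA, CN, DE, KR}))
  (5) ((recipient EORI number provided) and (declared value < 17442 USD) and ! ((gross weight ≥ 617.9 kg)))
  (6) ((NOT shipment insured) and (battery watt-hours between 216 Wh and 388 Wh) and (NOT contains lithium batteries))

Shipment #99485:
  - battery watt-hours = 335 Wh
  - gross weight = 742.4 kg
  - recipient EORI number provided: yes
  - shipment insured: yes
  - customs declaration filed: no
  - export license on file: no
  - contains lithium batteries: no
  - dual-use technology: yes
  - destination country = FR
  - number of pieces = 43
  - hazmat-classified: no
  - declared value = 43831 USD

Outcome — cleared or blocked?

Atomic conditions:
  number of pieces ≥ 18: 43 ≥ 18 is true
  hazmat-classified: no → false
  NOT export license on file: no → true
  battery watt-hours < 261 Wh: 335 < 261 is false
  NOT dual-use technology: yes → false
  NOT customs declaration filed: no → true
  destination country ∈ {CA, CN, DE, KR}: FR is not in the set → false
  recipient EORI number provided: yes → true
  declared value < 17442 USD: 43831 < 17442 is false
  gross weight ≥ 617.9 kg: 742.4 ≥ 617.9 is true
  NOT shipment insured: yes → false
  battery watt-hours between 216 Wh and 388 Wh: 335 in [216, 388] is true
  NOT contains lithium batteries: no → true
Combine:
[1] true AND false = false
[2] true AND false = false
[3.1] NOT false = true
[3.2] NOT true = false
[3] true AND false = false
[4] false AND false = false
[5.3] NOT true = false
[5] true AND false AND false = false
[6] false AND true AND true = false
[root] false OR false OR false OR false OR false OR false = false
Overall: false → blocked

Blocked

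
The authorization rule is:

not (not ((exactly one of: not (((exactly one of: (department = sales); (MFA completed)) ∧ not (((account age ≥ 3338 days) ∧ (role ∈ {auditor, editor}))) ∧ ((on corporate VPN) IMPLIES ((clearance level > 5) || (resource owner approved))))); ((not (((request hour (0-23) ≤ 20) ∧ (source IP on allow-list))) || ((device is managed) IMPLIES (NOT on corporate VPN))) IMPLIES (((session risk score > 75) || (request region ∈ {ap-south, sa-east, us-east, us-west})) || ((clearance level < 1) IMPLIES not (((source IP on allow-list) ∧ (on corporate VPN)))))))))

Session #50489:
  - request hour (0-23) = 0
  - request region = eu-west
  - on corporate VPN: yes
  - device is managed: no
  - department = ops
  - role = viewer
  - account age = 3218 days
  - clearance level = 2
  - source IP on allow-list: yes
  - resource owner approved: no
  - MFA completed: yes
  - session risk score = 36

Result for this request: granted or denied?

Atomic conditions:
  department = sales: ops == sales is false
  MFA completed: yes → true
  account age ≥ 3338 days: 3218 ≥ 3338 is false
  role ∈ {auditor, editor}: viewer is not in the set → false
  on corporate VPN: yes → true
  clearance level > 5: 2 > 5 is false
  resource owner approved: no → false
  request hour (0-23) ≤ 20: 0 ≤ 20 is true
  source IP on allow-list: yes → true
  device is managed: no → false
  NOT on corporate VPN: yes → false
  session risk score > 75: 36 > 75 is false
  request region ∈ {ap-south, sa-east, us-east, us-west}: eu-west is not in the set → false
  clearance level < 1: 2 < 1 is false
Combine:
[1.1.1.1.1] exactly-one(false, true) = true
[1.1.1.1.2.1] false AND false = false
[1.1.1.1.2] NOT false = true
[1.1.1.1.3.2] false OR false = false
[1.1.1.1.3] true → false = false
[1.1.1.1] true AND true AND false = false
[1.1.1] NOT false = true
[1.1.2.1.1.1] true AND true = true
[1.1.2.1.1] NOT true = false
[1.1.2.1.2] false → false (antecedent false ⇒ implication holds) = true
[1.1.2.1] false OR true = true
[1.1.2.2.1] false OR false = false
[1.1.2.2.2.2.1] true AND true = true
[1.1.2.2.2.2] NOT true = false
[1.1.2.2.2] false → false (antecedent false ⇒ implication holds) = true
[1.1.2.2] false OR true = true
[1.1.2] true → true = true
[1.1] exactly-one(true, true) = false
[1] NOT false = true
[root] NOT true = false
Overall: false → denied

Denied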